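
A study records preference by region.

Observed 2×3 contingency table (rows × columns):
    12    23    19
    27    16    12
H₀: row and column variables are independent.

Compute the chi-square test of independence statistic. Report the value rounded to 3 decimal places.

Row totals [54, 55], col totals [39, 39, 31], n=109
χ² = (12−19.32)²/19.32 + (23−19.32)²/19.32 + (19−15.36)²/15.36 + (27−19.68)²/19.68 + (16−19.68)²/19.68 + (12−15.64)²/15.64 = 8.5978
df = 2

test statistic = 8.598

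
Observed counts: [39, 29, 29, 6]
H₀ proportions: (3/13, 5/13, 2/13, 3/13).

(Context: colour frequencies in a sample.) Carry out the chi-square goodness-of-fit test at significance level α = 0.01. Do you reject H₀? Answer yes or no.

reject H₀: yes

n = 103; E_i = n·p_i = [23.77, 39.62, 15.85, 23.77]
χ² = (39−23.77)²/23.77 + (29−39.62)²/39.62 + (29−15.85)²/15.85 + (6−23.77)²/23.77 = 36.8068
df = 3
p-value (upper-tail) = 0.00000
At α=0.01: p < α → reject H₀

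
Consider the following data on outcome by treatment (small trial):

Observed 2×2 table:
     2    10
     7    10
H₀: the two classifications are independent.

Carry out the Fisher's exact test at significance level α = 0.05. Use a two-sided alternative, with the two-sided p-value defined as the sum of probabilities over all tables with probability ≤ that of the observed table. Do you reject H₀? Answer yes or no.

Margins: r₁=12, r₂=17, c₁=9, c₂=20, n=29
p_obs = C(12,2)·C(17,7)/C(29,9); sum pmf over tables with pmf ≤ p_obs
p-value (two-sided) = 0.23408
At α=0.05: p ≥ α → fail to reject H₀

reject H₀: no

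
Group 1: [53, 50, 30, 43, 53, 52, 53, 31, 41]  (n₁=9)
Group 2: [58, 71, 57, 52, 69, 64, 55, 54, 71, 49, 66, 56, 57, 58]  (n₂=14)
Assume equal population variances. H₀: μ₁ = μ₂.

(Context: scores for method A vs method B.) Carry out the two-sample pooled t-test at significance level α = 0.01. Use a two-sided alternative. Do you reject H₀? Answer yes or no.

x̄₁=45.111, s₁=9.400, n₁=9
x̄₂=59.786, s₂=7.138, n₂=14
s_p² = [8·9.400² + 13·7.138²]/21 = 65.2022
SE = √(s_p²·(1/9+1/14)) = 3.4499
t = (45.111−59.786)/3.4499 = -4.2536
df = 21
p-value (two-sided) = 0.00035
At α=0.01: p < α → reject H₀

reject H₀: yes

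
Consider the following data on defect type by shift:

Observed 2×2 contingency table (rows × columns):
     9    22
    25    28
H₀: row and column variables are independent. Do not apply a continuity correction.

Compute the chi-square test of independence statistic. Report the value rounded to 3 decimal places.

test statistic = 2.671

Row totals [31, 53], col totals [34, 50], n=84
χ² = (9−12.55)²/12.55 + (22−18.45)²/18.45 + (25−21.45)²/21.45 + (28−31.55)²/31.55 = 2.6707
df = 1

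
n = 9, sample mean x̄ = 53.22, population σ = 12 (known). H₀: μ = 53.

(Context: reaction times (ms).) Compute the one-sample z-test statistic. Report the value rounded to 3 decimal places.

SE = σ/√n = 12/√9 = 4.0000
z = (x̄−μ₀)/SE = (53.22−53)/4.0000 = 0.0550

test statistic = 0.055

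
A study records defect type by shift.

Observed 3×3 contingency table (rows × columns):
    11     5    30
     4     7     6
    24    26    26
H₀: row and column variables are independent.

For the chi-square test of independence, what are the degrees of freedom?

df = (r−1)(c−1) = (3−1)·(3−1) = 4

degrees of freedom = 4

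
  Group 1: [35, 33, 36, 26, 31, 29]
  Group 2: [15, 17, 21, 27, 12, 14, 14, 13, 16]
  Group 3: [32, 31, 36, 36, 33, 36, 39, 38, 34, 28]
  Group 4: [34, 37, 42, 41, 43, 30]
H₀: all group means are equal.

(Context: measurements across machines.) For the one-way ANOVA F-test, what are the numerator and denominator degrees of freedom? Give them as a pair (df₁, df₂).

degrees of freedom = [3, 27]

k = 4 groups, N = 31 total
df = (k−1, N−k) = (4−1, 31−4) = (3, 27)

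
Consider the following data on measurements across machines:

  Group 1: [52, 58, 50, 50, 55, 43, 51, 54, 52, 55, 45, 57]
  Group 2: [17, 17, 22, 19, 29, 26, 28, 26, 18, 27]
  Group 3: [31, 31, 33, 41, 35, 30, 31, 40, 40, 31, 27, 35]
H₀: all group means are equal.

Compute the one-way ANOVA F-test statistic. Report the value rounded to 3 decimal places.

test statistic = 112.556

Group means [51.83, 22.90, 33.75], grand mean 36.941
SSB = Σnᵢ(x̄ᵢ−x̄)² = 4755.066; SSW = ΣΣ(x−x̄ᵢ)² = 654.817
MSB = 4755.066/2 = 2377.5328; MSW = 654.817/31 = 21.1231
F = MSB/MSW = 112.5560
df = (2, 31)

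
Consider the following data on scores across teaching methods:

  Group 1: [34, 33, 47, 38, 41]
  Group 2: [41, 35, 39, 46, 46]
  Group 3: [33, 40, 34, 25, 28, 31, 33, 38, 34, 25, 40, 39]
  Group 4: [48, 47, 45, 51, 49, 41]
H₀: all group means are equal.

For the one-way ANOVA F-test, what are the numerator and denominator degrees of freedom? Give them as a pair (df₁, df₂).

degrees of freedom = [3, 24]

k = 4 groups, N = 28 total
df = (k−1, N−k) = (4−1, 28−4) = (3, 24)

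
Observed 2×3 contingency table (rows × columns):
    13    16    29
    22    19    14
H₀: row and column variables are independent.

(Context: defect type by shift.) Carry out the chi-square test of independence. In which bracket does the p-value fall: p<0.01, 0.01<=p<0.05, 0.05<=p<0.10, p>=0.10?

Row totals [58, 55], col totals [35, 35, 43], n=113
χ² = (13−17.96)²/17.96 + (16−17.96)²/17.96 + (29−22.07)²/22.07 + (22−17.04)²/17.04 + (19−17.04)²/17.04 + (14−20.93)²/20.93 = 7.7298
df = 2
p-value (upper-tail) = 0.02097
→ bracket: 0.01<=p<0.05

p-value bracket: 0.01<=p<0.05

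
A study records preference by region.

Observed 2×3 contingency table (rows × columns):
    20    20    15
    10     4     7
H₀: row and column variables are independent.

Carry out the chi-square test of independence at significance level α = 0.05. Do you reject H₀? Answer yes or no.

Row totals [55, 21], col totals [30, 24, 22], n=76
χ² = (20−21.71)²/21.71 + (20−17.37)²/17.37 + (15−15.92)²/15.92 + (10−8.29)²/8.29 + (4−6.63)²/6.63 + (7−6.08)²/6.08 = 2.1236
df = 2
p-value (upper-tail) = 0.34584
At α=0.05: p ≥ α → fail to reject H₀

reject H₀: no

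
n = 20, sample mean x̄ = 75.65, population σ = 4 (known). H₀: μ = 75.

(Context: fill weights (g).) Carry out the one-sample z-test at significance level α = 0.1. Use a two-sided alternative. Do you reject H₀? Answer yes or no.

reject H₀: no

SE = σ/√n = 4/√20 = 0.8944
z = (x̄−μ₀)/SE = (75.65−75)/0.8944 = 0.7267
p-value (two-sided) = 0.46740
At α=0.1: p ≥ α → fail to reject H₀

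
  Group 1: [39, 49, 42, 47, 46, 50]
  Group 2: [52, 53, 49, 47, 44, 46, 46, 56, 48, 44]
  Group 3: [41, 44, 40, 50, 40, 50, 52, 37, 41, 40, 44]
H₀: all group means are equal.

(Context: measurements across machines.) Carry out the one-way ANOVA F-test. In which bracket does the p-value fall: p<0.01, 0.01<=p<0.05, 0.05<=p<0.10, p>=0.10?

p-value bracket: 0.05<=p<0.10

Group means [45.50, 48.50, 43.55], grand mean 45.815
SSB = Σnᵢ(x̄ᵢ−x̄)² = 129.347; SSW = ΣΣ(x−x̄ᵢ)² = 482.727
MSB = 129.347/2 = 64.6734; MSW = 482.727/24 = 20.1136
F = MSB/MSW = 3.2154
df = (2, 24)
p-value (upper-tail) = 0.05791
→ bracket: 0.05<=p<0.10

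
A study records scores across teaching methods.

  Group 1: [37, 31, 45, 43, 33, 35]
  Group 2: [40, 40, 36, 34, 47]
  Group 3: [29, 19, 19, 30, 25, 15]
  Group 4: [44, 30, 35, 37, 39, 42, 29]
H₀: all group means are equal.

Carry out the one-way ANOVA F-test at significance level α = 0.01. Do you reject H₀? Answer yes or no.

reject H₀: yes

Group means [37.33, 39.40, 22.83, 36.57], grand mean 33.917
SSB = Σnᵢ(x̄ᵢ−x̄)² = 1006.752; SSW = ΣΣ(x−x̄ᵢ)² = 633.081
MSB = 1006.752/3 = 335.5841; MSW = 633.081/20 = 31.6540
F = MSB/MSW = 10.6016
df = (3, 20)
p-value (upper-tail) = 0.00022
At α=0.01: p < α → reject H₀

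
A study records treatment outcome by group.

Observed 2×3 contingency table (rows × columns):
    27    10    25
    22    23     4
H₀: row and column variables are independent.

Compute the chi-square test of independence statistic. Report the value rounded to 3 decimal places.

Row totals [62, 49], col totals [49, 33, 29], n=111
χ² = (27−27.37)²/27.37 + (10−18.43)²/18.43 + (25−16.20)²/16.20 + (22−21.63)²/21.63 + (23−14.57)²/14.57 + (4−12.80)²/12.80 = 19.5844
df = 2

test statistic = 19.584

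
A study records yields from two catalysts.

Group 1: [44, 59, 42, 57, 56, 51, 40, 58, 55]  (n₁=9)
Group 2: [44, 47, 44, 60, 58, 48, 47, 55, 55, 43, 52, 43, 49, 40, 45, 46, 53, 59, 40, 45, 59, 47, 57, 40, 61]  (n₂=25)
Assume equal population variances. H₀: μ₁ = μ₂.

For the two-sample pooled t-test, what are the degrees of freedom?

df = n₁ + n₂ − 2 = 9 + 25 − 2 = 32

degrees of freedom = 32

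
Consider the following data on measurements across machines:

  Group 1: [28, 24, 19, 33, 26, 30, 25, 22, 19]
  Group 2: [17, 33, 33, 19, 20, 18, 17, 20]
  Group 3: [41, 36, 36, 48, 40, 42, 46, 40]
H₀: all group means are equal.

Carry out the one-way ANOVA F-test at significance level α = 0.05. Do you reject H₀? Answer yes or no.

reject H₀: yes

Group means [25.11, 22.12, 41.12], grand mean 29.280
SSB = Σnᵢ(x̄ᵢ−x̄)² = 1688.401; SSW = ΣΣ(x−x̄ᵢ)² = 632.639
MSB = 1688.401/2 = 844.2006; MSW = 632.639/22 = 28.7563
F = MSB/MSW = 29.3571
df = (2, 22)
p-value (upper-tail) = 0.00000
At α=0.05: p < α → reject H₀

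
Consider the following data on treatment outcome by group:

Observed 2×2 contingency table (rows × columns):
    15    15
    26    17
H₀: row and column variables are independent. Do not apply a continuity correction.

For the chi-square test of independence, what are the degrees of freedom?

degrees of freedom = 1

df = (r−1)(c−1) = (2−1)·(2−1) = 1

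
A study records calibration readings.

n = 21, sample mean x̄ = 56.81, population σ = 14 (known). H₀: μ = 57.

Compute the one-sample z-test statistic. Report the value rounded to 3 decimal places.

test statistic = -0.062

SE = σ/√n = 14/√21 = 3.0551
z = (x̄−μ₀)/SE = (56.81−57)/3.0551 = -0.0622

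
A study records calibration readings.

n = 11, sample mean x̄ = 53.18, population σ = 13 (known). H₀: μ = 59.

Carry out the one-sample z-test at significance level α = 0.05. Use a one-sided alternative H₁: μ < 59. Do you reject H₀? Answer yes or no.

SE = σ/√n = 13/√11 = 3.9196
z = (x̄−μ₀)/SE = (53.18−59)/3.9196 = -1.4848
p-value (one-sided, H₁ less) = 0.06879
At α=0.05: p ≥ α → fail to reject H₀

reject H₀: no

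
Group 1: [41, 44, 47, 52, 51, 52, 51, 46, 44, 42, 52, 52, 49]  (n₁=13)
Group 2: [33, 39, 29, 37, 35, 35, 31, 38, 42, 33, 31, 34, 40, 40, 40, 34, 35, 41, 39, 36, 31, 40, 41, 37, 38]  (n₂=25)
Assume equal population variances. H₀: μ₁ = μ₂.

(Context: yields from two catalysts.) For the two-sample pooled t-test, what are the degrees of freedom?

df = n₁ + n₂ − 2 = 13 + 25 − 2 = 36

degrees of freedom = 36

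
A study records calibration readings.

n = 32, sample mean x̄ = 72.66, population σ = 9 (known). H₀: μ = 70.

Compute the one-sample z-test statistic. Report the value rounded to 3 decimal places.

SE = σ/√n = 9/√32 = 1.5910
z = (x̄−μ₀)/SE = (72.66−70)/1.5910 = 1.6719

test statistic = 1.672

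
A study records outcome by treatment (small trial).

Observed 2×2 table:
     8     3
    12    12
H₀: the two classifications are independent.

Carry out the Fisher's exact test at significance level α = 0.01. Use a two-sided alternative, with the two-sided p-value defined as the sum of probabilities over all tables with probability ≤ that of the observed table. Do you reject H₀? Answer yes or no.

reject H₀: no

Margins: r₁=11, r₂=24, c₁=20, c₂=15, n=35
p_obs = C(11,8)·C(24,12)/C(35,20); sum pmf over tables with pmf ≤ p_obs
p-value (two-sided) = 0.28142
At α=0.01: p ≥ α → fail to reject H₀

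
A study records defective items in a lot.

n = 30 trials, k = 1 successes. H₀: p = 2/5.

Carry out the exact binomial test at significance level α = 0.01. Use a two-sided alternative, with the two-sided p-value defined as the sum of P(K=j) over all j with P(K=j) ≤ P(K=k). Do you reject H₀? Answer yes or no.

reject H₀: yes

Exact binomial: n=30, k=1, p₀=2/5=0.4000
P(X=j) = C(n,j)·p₀^j·(1−p₀)^(n−j); p = Σ P(X=j) over j with P(X=j) ≤ P(X=1)
p-value (two-sided) = 0.00001
At α=0.01: p < α → reject H₀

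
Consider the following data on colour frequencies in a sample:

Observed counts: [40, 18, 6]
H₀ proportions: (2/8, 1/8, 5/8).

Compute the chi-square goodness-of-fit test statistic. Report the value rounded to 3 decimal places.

test statistic = 77.400

n = 64; E_i = n·p_i = [16.00, 8.00, 40.00]
χ² = (40−16.00)²/16.00 + (18−8.00)²/8.00 + (6−40.00)²/40.00 = 77.4000
df = 2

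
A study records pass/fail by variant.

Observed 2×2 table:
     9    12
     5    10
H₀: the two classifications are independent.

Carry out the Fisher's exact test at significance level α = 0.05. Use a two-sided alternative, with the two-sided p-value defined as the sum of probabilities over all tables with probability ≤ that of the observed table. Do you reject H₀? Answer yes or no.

Margins: r₁=21, r₂=15, c₁=14, c₂=22, n=36
p_obs = C(21,9)·C(15,5)/C(36,14); sum pmf over tables with pmf ≤ p_obs
p-value (two-sided) = 0.73172
At α=0.05: p ≥ α → fail to reject H₀

reject H₀: no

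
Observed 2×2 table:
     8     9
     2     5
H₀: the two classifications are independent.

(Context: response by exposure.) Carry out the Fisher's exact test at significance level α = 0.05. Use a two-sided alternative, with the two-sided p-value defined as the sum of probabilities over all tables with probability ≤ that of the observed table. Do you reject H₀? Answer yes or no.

reject H₀: no

Margins: r₁=17, r₂=7, c₁=10, c₂=14, n=24
p_obs = C(17,8)·C(7,2)/C(24,10); sum pmf over tables with pmf ≤ p_obs
p-value (two-sided) = 0.65294
At α=0.05: p ≥ α → fail to reject H₀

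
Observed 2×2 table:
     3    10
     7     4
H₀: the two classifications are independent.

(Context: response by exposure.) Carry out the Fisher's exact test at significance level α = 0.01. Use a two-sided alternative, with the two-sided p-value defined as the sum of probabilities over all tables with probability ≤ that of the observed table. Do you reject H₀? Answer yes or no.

Margins: r₁=13, r₂=11, c₁=10, c₂=14, n=24
p_obs = C(13,3)·C(11,7)/C(24,10); sum pmf over tables with pmf ≤ p_obs
p-value (two-sided) = 0.09530
At α=0.01: p ≥ α → fail to reject H₀

reject H₀: no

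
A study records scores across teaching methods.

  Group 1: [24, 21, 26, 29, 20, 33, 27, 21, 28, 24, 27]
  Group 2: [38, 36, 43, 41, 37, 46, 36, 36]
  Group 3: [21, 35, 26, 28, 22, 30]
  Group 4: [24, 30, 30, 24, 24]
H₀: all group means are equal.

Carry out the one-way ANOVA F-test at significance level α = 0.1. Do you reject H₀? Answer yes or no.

Group means [25.45, 39.12, 27.00, 26.40], grand mean 29.567
SSB = Σnᵢ(x̄ᵢ−x̄)² = 1006.564; SSW = ΣΣ(x−x̄ᵢ)² = 434.802
MSB = 1006.564/3 = 335.5215; MSW = 434.802/26 = 16.7232
F = MSB/MSW = 20.0633
df = (3, 26)
p-value (upper-tail) = 0.00000
At α=0.1: p < α → reject H₀

reject H₀: yes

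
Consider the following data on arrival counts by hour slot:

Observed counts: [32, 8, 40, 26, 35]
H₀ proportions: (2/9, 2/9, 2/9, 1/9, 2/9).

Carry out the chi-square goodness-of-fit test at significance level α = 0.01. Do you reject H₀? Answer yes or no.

reject H₀: yes

n = 141; E_i = n·p_i = [31.33, 31.33, 31.33, 15.67, 31.33]
χ² = (32−31.33)²/31.33 + (8−31.33)²/31.33 + (40−31.33)²/31.33 + (26−15.67)²/15.67 + (35−31.33)²/31.33 = 27.0319
df = 4
p-value (upper-tail) = 0.00002
At α=0.01: p < α → reject H₀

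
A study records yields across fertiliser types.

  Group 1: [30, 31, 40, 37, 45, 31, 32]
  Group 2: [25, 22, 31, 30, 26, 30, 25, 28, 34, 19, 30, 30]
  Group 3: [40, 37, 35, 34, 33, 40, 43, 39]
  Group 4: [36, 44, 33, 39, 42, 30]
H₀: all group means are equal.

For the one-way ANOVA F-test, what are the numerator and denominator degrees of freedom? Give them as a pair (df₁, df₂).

degrees of freedom = [3, 29]

k = 4 groups, N = 33 total
df = (k−1, N−k) = (4−1, 33−4) = (3, 29)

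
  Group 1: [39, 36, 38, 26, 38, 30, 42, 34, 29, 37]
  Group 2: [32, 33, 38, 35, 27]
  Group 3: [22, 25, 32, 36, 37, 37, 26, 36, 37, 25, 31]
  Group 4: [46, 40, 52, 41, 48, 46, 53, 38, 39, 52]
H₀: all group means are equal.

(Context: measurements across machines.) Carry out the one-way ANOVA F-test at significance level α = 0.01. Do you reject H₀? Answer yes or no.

reject H₀: yes

Group means [34.90, 33.00, 31.27, 45.50], grand mean 36.472
SSB = Σnᵢ(x̄ᵢ−x̄)² = 1197.390; SSW = ΣΣ(x−x̄ᵢ)² = 929.582
MSB = 1197.390/3 = 399.1301; MSW = 929.582/32 = 29.0494
F = MSB/MSW = 13.7397
df = (3, 32)
p-value (upper-tail) = 0.00001
At α=0.01: p < α → reject H₀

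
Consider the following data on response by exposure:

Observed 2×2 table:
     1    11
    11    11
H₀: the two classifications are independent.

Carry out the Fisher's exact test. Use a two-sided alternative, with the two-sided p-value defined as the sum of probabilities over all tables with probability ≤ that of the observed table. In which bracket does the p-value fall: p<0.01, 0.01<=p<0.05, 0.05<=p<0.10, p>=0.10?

p-value bracket: 0.01<=p<0.05

Margins: r₁=12, r₂=22, c₁=12, c₂=22, n=34
p_obs = C(12,1)·C(22,11)/C(34,12); sum pmf over tables with pmf ≤ p_obs
p-value (two-sided) = 0.02387
→ bracket: 0.01<=p<0.05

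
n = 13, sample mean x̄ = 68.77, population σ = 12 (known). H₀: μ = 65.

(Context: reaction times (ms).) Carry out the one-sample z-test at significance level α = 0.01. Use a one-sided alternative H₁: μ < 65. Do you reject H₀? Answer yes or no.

SE = σ/√n = 12/√13 = 3.3282
z = (x̄−μ₀)/SE = (68.77−65)/3.3282 = 1.1327
p-value (one-sided, H₁ less) = 0.87134
At α=0.01: p ≥ α → fail to reject H₀

reject H₀: no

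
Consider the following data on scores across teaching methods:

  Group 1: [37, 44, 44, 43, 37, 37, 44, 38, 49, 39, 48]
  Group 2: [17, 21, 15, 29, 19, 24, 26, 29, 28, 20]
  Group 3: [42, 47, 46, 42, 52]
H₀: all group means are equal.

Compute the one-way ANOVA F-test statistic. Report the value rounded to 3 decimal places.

Group means [41.82, 22.80, 45.80], grand mean 35.269
SSB = Σnᵢ(x̄ᵢ−x̄)² = 2581.079; SSW = ΣΣ(x−x̄ᵢ)² = 502.036
MSB = 2581.079/2 = 1290.5395; MSW = 502.036/23 = 21.8277
F = MSB/MSW = 59.1240
df = (2, 23)

test statistic = 59.124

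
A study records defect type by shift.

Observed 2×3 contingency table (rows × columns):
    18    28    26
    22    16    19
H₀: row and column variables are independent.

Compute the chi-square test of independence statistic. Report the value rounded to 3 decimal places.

Row totals [72, 57], col totals [40, 44, 45], n=129
χ² = (18−22.33)²/22.33 + (28−24.56)²/24.56 + (26−25.12)²/25.12 + (22−17.67)²/17.67 + (16−19.44)²/19.44 + (19−19.88)²/19.88 = 3.0588
df = 2

test statistic = 3.059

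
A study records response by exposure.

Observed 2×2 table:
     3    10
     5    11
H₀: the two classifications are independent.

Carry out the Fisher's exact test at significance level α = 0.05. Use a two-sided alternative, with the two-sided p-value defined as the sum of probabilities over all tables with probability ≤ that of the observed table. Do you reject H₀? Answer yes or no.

Margins: r₁=13, r₂=16, c₁=8, c₂=21, n=29
p_obs = C(13,3)·C(16,5)/C(29,8); sum pmf over tables with pmf ≤ p_obs
p-value (two-sided) = 0.69682
At α=0.05: p ≥ α → fail to reject H₀

reject H₀: no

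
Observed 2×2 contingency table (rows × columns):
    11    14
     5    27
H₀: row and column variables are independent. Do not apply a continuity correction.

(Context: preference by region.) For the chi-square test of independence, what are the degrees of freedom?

degrees of freedom = 1

df = (r−1)(c−1) = (2−1)·(2−1) = 1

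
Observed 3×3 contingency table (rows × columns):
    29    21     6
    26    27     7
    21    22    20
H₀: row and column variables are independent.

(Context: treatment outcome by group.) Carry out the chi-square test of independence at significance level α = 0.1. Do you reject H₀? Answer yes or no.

reject H₀: yes

Row totals [56, 60, 63], col totals [76, 70, 33], n=179
χ² = (29−23.78)²/23.78 + (21−21.90)²/21.90 + (6−10.32)²/10.32 + (26−25.47)²/25.47 + (27−23.46)²/23.46 + (7−11.06)²/11.06 + (21−26.75)²/26.75 + (22−24.64)²/24.64 + (20−11.61)²/11.61 = 12.6024
df = 4
p-value (upper-tail) = 0.01339
At α=0.1: p < α → reject H₀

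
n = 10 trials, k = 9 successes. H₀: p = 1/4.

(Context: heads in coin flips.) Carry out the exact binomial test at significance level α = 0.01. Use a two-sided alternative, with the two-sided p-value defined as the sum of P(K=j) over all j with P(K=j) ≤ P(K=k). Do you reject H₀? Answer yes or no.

Exact binomial: n=10, k=9, p₀=1/4=0.2500
P(X=j) = C(n,j)·p₀^j·(1−p₀)^(n−j); p = Σ P(X=j) over j with P(X=j) ≤ P(X=9)
p-value (two-sided) = 0.00003
At α=0.01: p < α → reject H₀

reject H₀: yes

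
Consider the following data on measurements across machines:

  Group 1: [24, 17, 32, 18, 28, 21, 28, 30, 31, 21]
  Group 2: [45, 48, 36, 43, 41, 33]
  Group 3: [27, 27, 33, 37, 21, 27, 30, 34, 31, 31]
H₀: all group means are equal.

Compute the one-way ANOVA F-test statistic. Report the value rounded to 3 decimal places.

test statistic = 18.099

Group means [25.00, 41.00, 29.80], grand mean 30.538
SSB = Σnᵢ(x̄ᵢ−x̄)² = 968.862; SSW = ΣΣ(x−x̄ᵢ)² = 615.600
MSB = 968.862/2 = 484.4308; MSW = 615.600/23 = 26.7652
F = MSB/MSW = 18.0993
df = (2, 23)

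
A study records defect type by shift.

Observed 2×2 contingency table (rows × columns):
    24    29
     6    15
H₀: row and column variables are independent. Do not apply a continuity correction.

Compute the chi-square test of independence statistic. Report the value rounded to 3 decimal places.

test statistic = 1.743

Row totals [53, 21], col totals [30, 44], n=74
χ² = (24−21.49)²/21.49 + (29−31.51)²/31.51 + (6−8.51)²/8.51 + (15−12.49)²/12.49 = 1.7426
df = 1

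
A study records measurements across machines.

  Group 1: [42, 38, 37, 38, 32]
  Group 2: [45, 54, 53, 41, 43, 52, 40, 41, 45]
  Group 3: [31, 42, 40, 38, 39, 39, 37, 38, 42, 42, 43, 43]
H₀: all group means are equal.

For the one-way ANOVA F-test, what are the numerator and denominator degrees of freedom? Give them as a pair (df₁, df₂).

degrees of freedom = [2, 23]

k = 3 groups, N = 26 total
df = (k−1, N−k) = (3−1, 26−3) = (2, 23)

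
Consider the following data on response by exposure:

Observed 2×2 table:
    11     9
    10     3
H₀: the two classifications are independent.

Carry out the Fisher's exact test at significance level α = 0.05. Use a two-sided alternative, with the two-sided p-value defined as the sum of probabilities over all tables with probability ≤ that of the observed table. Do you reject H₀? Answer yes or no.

reject H₀: no

Margins: r₁=20, r₂=13, c₁=21, c₂=12, n=33
p_obs = C(20,11)·C(13,10)/C(33,21); sum pmf over tables with pmf ≤ p_obs
p-value (two-sided) = 0.27752
At α=0.05: p ≥ α → fail to reject H₀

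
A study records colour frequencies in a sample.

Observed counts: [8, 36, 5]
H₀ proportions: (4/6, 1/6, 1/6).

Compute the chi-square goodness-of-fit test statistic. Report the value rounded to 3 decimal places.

n = 49; E_i = n·p_i = [32.67, 8.17, 8.17]
χ² = (8−32.67)²/32.67 + (36−8.17)²/8.17 + (5−8.17)²/8.17 = 114.7143
df = 2

test statistic = 114.714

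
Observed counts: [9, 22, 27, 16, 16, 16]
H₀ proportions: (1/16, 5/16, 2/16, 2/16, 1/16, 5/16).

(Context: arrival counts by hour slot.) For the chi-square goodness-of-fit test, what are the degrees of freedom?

df = k − 1 = 6 − 1 = 5

degrees of freedom = 5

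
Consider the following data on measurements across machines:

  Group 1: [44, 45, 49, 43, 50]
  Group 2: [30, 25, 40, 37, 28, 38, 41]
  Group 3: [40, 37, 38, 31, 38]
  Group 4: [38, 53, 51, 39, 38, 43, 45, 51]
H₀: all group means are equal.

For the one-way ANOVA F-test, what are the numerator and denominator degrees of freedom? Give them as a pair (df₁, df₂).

k = 4 groups, N = 25 total
df = (k−1, N−k) = (4−1, 25−4) = (3, 21)

degrees of freedom = [3, 21]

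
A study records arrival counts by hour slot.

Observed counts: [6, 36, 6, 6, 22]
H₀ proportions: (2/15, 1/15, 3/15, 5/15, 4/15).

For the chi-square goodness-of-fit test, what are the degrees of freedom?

df = k − 1 = 5 − 1 = 4

degrees of freedom = 4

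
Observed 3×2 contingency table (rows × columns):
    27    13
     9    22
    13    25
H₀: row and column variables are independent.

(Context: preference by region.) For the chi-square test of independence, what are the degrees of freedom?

degrees of freedom = 2

df = (r−1)(c−1) = (3−1)·(2−1) = 2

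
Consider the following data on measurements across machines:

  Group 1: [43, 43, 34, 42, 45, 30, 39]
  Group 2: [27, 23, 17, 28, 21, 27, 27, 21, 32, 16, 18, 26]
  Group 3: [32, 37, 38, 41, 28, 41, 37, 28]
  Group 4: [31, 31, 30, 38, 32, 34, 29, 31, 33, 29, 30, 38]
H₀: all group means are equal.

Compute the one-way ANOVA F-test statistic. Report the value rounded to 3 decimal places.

test statistic = 20.113

Group means [39.43, 23.58, 35.25, 32.17], grand mean 31.462
SSB = Σnᵢ(x̄ᵢ−x̄)² = 1309.895; SSW = ΣΣ(x−x̄ᵢ)² = 759.798
MSB = 1309.895/3 = 436.6316; MSW = 759.798/35 = 21.7085
F = MSB/MSW = 20.1134
df = (3, 35)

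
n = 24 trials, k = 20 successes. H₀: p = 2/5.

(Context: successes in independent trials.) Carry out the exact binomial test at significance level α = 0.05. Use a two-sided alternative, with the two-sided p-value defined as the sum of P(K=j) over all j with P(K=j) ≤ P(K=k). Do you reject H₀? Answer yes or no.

reject H₀: yes

Exact binomial: n=24, k=20, p₀=2/5=0.4000
P(X=j) = C(n,j)·p₀^j·(1−p₀)^(n−j); p = Σ P(X=j) over j with P(X=j) ≤ P(X=20)
p-value (two-sided) = 0.00002
At α=0.05: p < α → reject H₀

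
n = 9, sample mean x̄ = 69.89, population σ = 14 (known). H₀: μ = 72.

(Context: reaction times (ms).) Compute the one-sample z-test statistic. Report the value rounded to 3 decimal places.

SE = σ/√n = 14/√9 = 4.6667
z = (x̄−μ₀)/SE = (69.89−72)/4.6667 = -0.4521

test statistic = -0.452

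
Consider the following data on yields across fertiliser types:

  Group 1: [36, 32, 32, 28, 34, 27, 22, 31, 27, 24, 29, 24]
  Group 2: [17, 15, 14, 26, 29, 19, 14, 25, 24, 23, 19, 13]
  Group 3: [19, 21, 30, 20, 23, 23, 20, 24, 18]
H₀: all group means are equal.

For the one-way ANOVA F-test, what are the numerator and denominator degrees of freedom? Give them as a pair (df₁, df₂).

k = 3 groups, N = 33 total
df = (k−1, N−k) = (3−1, 33−3) = (2, 30)

degrees of freedom = [2, 30]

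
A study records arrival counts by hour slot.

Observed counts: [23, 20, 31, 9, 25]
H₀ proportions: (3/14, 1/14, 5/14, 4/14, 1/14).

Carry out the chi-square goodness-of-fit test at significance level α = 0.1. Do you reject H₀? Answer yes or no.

reject H₀: yes

n = 108; E_i = n·p_i = [23.14, 7.71, 38.57, 30.86, 7.71]
χ² = (23−23.14)²/23.14 + (20−7.71)²/7.71 + (31−38.57)²/38.57 + (9−30.86)²/30.86 + (25−7.71)²/7.71 = 75.2682
df = 4
p-value (upper-tail) = 0.00000
At α=0.1: p < α → reject H₀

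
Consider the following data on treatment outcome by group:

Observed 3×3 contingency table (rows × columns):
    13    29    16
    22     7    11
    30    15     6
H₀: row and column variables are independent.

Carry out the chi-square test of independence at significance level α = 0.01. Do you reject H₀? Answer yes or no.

reject H₀: yes

Row totals [58, 40, 51], col totals [65, 51, 33], n=149
χ² = (13−25.30)²/25.30 + (29−19.85)²/19.85 + (16−12.85)²/12.85 + (22−17.45)²/17.45 + (7−13.69)²/13.69 + (11−8.86)²/8.86 + (30−22.25)²/22.25 + (15−17.46)²/17.46 + (6−11.30)²/11.30 = 21.4741
df = 4
p-value (upper-tail) = 0.00025
At α=0.01: p < α → reject H₀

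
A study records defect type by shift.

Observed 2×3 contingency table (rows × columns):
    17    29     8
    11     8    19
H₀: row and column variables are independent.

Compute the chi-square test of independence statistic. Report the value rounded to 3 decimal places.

test statistic = 15.368

Row totals [54, 38], col totals [28, 37, 27], n=92
χ² = (17−16.43)²/16.43 + (29−21.72)²/21.72 + (8−15.85)²/15.85 + (11−11.57)²/11.57 + (8−15.28)²/15.28 + (19−11.15)²/11.15 = 15.3683
df = 2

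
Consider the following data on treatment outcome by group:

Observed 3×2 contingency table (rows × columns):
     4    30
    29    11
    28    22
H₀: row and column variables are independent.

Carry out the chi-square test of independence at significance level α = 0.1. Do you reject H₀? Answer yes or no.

reject H₀: yes

Row totals [34, 40, 50], col totals [61, 63], n=124
χ² = (4−16.73)²/16.73 + (30−17.27)²/17.27 + (29−19.68)²/19.68 + (11−20.32)²/20.32 + (28−24.60)²/24.60 + (22−25.40)²/25.40 = 28.6776
df = 2
p-value (upper-tail) = 0.00000
At α=0.1: p < α → reject H₀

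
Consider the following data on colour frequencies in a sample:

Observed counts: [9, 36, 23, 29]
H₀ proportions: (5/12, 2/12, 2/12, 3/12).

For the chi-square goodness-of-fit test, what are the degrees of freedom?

df = k − 1 = 4 − 1 = 3

degrees of freedom = 3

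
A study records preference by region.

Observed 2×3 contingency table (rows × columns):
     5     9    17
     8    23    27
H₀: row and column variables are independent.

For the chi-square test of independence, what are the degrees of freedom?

degrees of freedom = 2

df = (r−1)(c−1) = (2−1)·(3−1) = 2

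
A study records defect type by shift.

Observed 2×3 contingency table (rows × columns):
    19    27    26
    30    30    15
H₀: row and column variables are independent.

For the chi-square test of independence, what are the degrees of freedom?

df = (r−1)(c−1) = (2−1)·(3−1) = 2

degrees of freedom = 2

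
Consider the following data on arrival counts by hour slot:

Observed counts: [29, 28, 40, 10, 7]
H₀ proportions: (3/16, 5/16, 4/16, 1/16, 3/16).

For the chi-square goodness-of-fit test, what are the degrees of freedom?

df = k − 1 = 5 − 1 = 4

degrees of freedom = 4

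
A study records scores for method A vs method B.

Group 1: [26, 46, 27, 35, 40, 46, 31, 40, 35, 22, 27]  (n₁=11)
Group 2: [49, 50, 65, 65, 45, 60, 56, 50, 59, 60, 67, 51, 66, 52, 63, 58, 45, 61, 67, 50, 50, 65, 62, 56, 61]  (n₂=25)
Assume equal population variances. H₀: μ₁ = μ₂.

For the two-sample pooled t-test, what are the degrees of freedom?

degrees of freedom = 34

df = n₁ + n₂ − 2 = 11 + 25 − 2 = 34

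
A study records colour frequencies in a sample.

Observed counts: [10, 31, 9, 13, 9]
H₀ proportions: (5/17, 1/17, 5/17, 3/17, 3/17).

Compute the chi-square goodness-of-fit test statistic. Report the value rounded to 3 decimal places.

test statistic = 183.126

n = 72; E_i = n·p_i = [21.18, 4.24, 21.18, 12.71, 12.71]
χ² = (10−21.18)²/21.18 + (31−4.24)²/4.24 + (9−21.18)²/21.18 + (13−12.71)²/12.71 + (9−12.71)²/12.71 = 183.1259
df = 4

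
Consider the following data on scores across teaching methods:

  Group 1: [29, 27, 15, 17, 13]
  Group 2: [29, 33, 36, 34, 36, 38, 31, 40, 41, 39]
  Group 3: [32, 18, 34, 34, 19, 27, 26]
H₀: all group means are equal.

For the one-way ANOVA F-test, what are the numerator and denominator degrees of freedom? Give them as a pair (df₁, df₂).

degrees of freedom = [2, 19]

k = 3 groups, N = 22 total
df = (k−1, N−k) = (3−1, 22−3) = (2, 19)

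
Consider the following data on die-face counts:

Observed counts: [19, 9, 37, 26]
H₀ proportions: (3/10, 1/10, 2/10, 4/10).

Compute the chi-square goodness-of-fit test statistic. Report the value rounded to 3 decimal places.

test statistic = 24.916

n = 91; E_i = n·p_i = [27.30, 9.10, 18.20, 36.40]
χ² = (19−27.30)²/27.30 + (9−9.10)²/9.10 + (37−18.20)²/18.20 + (26−36.40)²/36.40 = 24.9158
df = 3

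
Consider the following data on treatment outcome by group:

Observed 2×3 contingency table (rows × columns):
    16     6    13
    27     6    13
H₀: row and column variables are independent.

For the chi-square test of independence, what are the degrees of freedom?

degrees of freedom = 2

df = (r−1)(c−1) = (2−1)·(3−1) = 2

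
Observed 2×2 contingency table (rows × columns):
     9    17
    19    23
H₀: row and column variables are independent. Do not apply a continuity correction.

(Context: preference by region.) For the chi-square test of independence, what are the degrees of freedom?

df = (r−1)(c−1) = (2−1)·(2−1) = 1

degrees of freedom = 1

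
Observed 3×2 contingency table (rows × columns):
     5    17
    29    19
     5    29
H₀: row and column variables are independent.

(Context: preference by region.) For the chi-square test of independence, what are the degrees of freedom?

df = (r−1)(c−1) = (3−1)·(2−1) = 2

degrees of freedom = 2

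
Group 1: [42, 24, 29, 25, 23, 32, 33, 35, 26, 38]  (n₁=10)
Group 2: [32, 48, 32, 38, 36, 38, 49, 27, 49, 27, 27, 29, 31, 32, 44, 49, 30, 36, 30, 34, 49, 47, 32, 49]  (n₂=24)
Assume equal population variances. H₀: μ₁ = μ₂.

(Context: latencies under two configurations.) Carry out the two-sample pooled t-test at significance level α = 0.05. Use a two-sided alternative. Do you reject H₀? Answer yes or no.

x̄₁=30.700, s₁=6.395, n₁=10
x̄₂=37.292, s₂=8.338, n₂=24
s_p² = [9·6.395² + 23·8.338²]/32 = 61.4706
SE = √(s_p²·(1/10+1/24)) = 2.9510
t = (30.700−37.292)/2.9510 = -2.2337
df = 32
p-value (two-sided) = 0.03262
At α=0.05: p < α → reject H₀

reject H₀: yes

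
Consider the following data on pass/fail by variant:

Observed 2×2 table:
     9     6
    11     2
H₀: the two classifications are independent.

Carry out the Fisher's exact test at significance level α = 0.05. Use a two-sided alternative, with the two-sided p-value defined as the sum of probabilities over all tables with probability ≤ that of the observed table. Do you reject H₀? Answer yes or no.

reject H₀: no

Margins: r₁=15, r₂=13, c₁=20, c₂=8, n=28
p_obs = C(15,9)·C(13,11)/C(28,20); sum pmf over tables with pmf ≤ p_obs
p-value (two-sided) = 0.22126
At α=0.05: p ≥ α → fail to reject H₀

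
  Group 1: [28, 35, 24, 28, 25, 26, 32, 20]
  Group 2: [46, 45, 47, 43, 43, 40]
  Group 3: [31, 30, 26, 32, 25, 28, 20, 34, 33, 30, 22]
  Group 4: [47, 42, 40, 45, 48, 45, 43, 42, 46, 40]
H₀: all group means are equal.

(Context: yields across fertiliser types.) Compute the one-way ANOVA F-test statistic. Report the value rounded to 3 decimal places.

test statistic = 49.911

Group means [27.25, 44.00, 28.27, 43.80], grand mean 35.171
SSB = Σnᵢ(x̄ᵢ−x̄)² = 2237.690; SSW = ΣΣ(x−x̄ᵢ)² = 463.282
MSB = 2237.690/3 = 745.8965; MSW = 463.282/31 = 14.9446
F = MSB/MSW = 49.9109
df = (3, 31)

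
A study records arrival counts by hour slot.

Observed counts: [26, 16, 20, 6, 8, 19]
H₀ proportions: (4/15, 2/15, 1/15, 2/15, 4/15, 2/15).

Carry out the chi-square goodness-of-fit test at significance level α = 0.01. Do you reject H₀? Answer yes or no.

n = 95; E_i = n·p_i = [25.33, 12.67, 6.33, 12.67, 25.33, 12.67]
χ² = (26−25.33)²/25.33 + (16−12.67)²/12.67 + (20−6.33)²/6.33 + (6−12.67)²/12.67 + (8−25.33)²/25.33 + (19−12.67)²/12.67 = 48.9211
df = 5
p-value (upper-tail) = 0.00000
At α=0.01: p < α → reject H₀

reject H₀: yes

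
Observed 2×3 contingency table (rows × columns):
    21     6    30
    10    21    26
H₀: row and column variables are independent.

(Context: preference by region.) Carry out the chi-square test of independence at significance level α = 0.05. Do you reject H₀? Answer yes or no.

Row totals [57, 57], col totals [31, 27, 56], n=114
χ² = (21−15.50)²/15.50 + (6−13.50)²/13.50 + (30−28.00)²/28.00 + (10−15.50)²/15.50 + (21−13.50)²/13.50 + (26−28.00)²/28.00 = 12.5223
df = 2
p-value (upper-tail) = 0.00191
At α=0.05: p < α → reject H₀

reject H₀: yes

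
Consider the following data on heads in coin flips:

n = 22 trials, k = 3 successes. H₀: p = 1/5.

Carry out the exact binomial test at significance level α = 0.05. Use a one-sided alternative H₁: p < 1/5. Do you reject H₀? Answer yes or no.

Exact binomial: n=22, k=3, p₀=1/5=0.2000
P(X≤3) from Σ C(n,i)·p₀^i·(1−p₀)^(n−i)
p-value (one-sided, H₁ less) = 0.33204
At α=0.05: p ≥ α → fail to reject H₀

reject H₀: no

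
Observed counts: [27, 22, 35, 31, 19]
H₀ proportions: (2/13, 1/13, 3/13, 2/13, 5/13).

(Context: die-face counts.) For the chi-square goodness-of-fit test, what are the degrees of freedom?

df = k − 1 = 5 − 1 = 4

degrees of freedom = 4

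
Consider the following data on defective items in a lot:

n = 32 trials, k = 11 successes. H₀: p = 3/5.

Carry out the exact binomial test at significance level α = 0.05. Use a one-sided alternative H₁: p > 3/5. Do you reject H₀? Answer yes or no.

reject H₀: no

Exact binomial: n=32, k=11, p₀=3/5=0.6000
P(X≥11) from Σ C(n,i)·p₀^i·(1−p₀)^(n−i)
p-value (one-sided, H₁ greater) = 0.99905
At α=0.05: p ≥ α → fail to reject H₀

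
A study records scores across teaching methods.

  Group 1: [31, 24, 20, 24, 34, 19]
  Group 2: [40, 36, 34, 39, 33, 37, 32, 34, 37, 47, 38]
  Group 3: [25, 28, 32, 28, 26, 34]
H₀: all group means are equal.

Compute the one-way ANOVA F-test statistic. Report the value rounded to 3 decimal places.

Group means [25.33, 37.00, 28.83], grand mean 31.826
SSB = Σnᵢ(x̄ᵢ−x̄)² = 601.138; SSW = ΣΣ(x−x̄ᵢ)² = 414.167
MSB = 601.138/2 = 300.5688; MSW = 414.167/20 = 20.7083
F = MSB/MSW = 14.5144
df = (2, 20)

test statistic = 14.514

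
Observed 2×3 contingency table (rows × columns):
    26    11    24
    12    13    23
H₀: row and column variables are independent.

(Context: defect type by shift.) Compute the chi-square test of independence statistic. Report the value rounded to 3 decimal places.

test statistic = 3.850

Row totals [61, 48], col totals [38, 24, 47], n=109
χ² = (26−21.27)²/21.27 + (11−13.43)²/13.43 + (24−26.30)²/26.30 + (12−16.73)²/16.73 + (13−10.57)²/10.57 + (23−20.70)²/20.70 = 3.8501
df = 2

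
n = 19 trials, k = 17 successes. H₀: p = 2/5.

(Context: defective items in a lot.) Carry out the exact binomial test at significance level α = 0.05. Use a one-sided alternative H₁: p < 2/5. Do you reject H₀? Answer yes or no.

reject H₀: no

Exact binomial: n=19, k=17, p₀=2/5=0.4000
P(X≤17) from Σ C(n,i)·p₀^i·(1−p₀)^(n−i)
p-value (one-sided, H₁ less) = 1.00000
At α=0.05: p ≥ α → fail to reject H₀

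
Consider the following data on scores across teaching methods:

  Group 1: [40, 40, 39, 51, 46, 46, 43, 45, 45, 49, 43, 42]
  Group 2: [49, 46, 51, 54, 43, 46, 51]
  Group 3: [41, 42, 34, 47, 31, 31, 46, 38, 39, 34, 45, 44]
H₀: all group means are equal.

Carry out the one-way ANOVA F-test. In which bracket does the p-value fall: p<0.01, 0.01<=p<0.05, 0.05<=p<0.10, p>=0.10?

Group means [44.08, 48.57, 39.33], grand mean 43.258
SSB = Σnᵢ(x̄ᵢ−x̄)² = 390.638; SSW = ΣΣ(x−x̄ᵢ)² = 597.298
MSB = 390.638/2 = 195.3189; MSW = 597.298/28 = 21.3321
F = MSB/MSW = 9.1561
df = (2, 28)
p-value (upper-tail) = 0.00087
→ bracket: p<0.01

p-value bracket: p<0.01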